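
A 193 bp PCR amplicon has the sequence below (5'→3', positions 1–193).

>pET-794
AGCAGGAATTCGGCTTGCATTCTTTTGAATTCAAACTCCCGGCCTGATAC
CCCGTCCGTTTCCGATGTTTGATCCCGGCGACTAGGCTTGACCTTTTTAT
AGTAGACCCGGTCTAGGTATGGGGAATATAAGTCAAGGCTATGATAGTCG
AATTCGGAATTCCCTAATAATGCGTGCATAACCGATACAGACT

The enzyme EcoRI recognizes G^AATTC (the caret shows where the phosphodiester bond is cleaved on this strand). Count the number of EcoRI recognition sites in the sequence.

4

GAATTC occurs starting at positions 6, 27, 150, 157.
EcoRI cuts at 4 sites.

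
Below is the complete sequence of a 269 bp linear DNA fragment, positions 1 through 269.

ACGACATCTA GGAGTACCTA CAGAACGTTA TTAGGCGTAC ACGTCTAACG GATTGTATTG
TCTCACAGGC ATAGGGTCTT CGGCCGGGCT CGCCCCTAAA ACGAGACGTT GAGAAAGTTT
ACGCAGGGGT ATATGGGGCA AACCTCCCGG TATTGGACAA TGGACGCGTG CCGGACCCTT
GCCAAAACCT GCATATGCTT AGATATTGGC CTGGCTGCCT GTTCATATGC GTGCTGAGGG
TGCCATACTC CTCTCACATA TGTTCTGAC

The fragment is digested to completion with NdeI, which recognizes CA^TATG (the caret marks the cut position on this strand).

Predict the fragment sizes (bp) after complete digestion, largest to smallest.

NdeI sites (CATATG) start at positions 192, 224, 257.
NdeI cuts after base 2 of each site, so after positions 193, 225, 258.
Linear molecule, 3 cuts → 4 fragments:
  1–193 → 193 bp
  194–225 → 32 bp
  226–258 → 33 bp
  259–269 → 11 bp
Sorted largest to smallest: 193, 33, 32, 11 bp.

193, 33, 32, 11 bp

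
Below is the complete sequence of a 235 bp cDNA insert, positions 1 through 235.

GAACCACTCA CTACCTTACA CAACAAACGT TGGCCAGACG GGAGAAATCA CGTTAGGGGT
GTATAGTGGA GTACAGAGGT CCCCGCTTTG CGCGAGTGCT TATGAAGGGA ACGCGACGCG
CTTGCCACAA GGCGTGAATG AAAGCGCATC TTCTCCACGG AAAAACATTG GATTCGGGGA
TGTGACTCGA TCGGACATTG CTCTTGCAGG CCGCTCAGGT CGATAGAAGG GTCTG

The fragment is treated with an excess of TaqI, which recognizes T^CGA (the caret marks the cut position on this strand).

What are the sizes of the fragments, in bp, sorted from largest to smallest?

187, 33, 15 bp

TaqI sites (TCGA) start at positions 187, 220.
TaqI cuts after the first base of each site, so after positions 187, 220.
Linear molecule, 2 cuts → 3 fragments:
  1–187 → 187 bp
  188–220 → 33 bp
  221–235 → 15 bp
Sorted largest to smallest: 187, 33, 15 bp.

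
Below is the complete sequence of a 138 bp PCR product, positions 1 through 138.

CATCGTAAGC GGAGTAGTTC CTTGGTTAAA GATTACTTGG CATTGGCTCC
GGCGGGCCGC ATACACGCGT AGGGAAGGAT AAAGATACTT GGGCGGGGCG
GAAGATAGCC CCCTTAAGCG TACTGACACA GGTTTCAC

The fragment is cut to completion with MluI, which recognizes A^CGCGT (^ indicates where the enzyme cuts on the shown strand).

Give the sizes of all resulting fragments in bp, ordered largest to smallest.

73, 65 bp

The MluI site (ACGCGT) starts at position 65.
MluI cuts after the first base of each site, so after position 65.
Linear molecule, 1 cut → 2 fragments:
  1–65 → 65 bp
  66–138 → 73 bp
Sorted largest to smallest: 73, 65 bp.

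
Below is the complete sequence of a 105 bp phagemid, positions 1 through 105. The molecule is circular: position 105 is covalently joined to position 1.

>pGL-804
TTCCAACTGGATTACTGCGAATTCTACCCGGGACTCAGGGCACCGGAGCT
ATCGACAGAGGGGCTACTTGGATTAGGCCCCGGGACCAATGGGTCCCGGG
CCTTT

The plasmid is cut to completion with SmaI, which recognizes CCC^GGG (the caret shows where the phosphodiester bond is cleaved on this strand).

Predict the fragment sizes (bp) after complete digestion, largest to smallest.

SmaI sites (CCCGGG) start at positions 27, 79, 95.
SmaI cuts after base 3 of each site, so after positions 29, 81, 97.
Circular molecule, 3 cuts → 3 fragments:
  30–81 → 52 bp
  82–97 → 16 bp
  98–105 then 1–29 → 8 + 29 = 37 bp
Sorted largest to smallest: 52, 37, 16 bp.

52, 37, 16 bp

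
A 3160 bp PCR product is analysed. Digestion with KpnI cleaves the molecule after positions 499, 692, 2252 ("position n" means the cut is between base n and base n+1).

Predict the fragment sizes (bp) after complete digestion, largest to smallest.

Linear molecule, 3 cuts → 4 fragments:
  499 − 0 = 499 bp
  692 − 499 = 193 bp
  2252 − 692 = 1560 bp
  3160 − 2252 = 908 bp
Sorted largest to smallest: 1560, 908, 499, 193 bp.

1560, 908, 499, 193 bp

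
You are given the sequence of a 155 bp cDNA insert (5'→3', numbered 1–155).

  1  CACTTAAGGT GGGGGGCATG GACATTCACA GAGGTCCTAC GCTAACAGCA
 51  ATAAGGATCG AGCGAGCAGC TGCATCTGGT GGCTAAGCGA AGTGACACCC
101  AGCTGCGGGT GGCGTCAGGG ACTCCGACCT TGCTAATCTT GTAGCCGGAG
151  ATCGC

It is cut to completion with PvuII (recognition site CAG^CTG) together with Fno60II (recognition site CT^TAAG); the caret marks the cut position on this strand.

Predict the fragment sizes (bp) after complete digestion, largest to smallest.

65, 53, 33, 4 bp

PvuII sites (CAGCTG) start at positions 67, 100.
PvuII cuts after base 3 of each site, so after positions 69, 102.
The Fno60II site (CTTAAG) starts at position 3.
Fno60II cuts after base 2 of each site, so after position 4.
Combined cut positions: 4, 69, 102.
Linear molecule, 3 cuts → 4 fragments:
  1–4 → 4 bp
  5–69 → 65 bp
  70–102 → 33 bp
  103–155 → 53 bp
Sorted largest to smallest: 65, 53, 33, 4 bp.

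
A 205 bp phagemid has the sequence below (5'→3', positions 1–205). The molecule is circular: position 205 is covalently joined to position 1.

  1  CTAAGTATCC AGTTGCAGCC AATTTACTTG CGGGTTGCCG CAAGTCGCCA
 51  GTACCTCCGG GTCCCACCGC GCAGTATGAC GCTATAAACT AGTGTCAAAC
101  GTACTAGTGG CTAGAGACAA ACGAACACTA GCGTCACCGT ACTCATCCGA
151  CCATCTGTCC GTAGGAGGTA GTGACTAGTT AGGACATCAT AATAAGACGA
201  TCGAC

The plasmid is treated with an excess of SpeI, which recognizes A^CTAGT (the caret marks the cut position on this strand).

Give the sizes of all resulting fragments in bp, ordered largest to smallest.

SpeI sites (ACTAGT) start at positions 88, 103, 174.
SpeI cuts after the first base of each site, so after positions 88, 103, 174.
Circular molecule, 3 cuts → 3 fragments:
  89–103 → 15 bp
  104–174 → 71 bp
  175–205 then 1–88 → 31 + 88 = 119 bp
Sorted largest to smallest: 119, 71, 15 bp.

119, 71, 15 bp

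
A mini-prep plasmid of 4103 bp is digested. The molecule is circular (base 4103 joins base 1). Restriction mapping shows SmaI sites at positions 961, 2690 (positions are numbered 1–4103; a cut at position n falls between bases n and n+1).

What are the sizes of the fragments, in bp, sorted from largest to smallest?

2374, 1729 bp

Circular molecule, 2 cuts → 2 fragments:
  2690 − 961 = 1729 bp
  wrap: 4103 − 2690 + 961 = 2374 bp
Sorted largest to smallest: 2374, 1729 bp.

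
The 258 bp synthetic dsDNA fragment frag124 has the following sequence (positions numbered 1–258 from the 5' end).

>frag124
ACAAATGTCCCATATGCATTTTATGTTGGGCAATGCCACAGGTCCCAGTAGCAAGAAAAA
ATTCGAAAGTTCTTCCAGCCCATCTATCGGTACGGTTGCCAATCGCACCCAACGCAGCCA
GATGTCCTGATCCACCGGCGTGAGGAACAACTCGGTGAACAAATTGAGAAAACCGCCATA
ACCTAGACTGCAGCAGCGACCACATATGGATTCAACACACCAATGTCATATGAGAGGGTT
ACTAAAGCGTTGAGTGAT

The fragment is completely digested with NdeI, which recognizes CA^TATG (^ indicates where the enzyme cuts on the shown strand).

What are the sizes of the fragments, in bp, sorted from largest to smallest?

192, 30, 24, 12 bp

NdeI sites (CATATG) start at positions 11, 203, 227.
NdeI cuts after base 2 of each site, so after positions 12, 204, 228.
Linear molecule, 3 cuts → 4 fragments:
  1–12 → 12 bp
  13–204 → 192 bp
  205–228 → 24 bp
  229–258 → 30 bp
Sorted largest to smallest: 192, 30, 24, 12 bp.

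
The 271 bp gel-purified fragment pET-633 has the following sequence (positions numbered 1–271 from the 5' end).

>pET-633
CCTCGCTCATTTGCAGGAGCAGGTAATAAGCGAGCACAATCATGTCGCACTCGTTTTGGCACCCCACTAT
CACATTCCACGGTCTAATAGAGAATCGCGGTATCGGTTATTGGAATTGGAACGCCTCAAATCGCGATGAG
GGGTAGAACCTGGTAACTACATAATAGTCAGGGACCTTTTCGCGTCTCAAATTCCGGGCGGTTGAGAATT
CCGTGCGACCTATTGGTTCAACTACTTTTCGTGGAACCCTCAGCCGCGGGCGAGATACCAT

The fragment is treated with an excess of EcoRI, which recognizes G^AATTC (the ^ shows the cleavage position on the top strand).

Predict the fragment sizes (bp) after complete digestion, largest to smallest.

206, 65 bp

The EcoRI site (GAATTC) starts at position 206.
EcoRI cuts after the first base of each site, so after position 206.
Linear molecule, 1 cut → 2 fragments:
  1–206 → 206 bp
  207–271 → 65 bp
Sorted largest to smallest: 206, 65 bp.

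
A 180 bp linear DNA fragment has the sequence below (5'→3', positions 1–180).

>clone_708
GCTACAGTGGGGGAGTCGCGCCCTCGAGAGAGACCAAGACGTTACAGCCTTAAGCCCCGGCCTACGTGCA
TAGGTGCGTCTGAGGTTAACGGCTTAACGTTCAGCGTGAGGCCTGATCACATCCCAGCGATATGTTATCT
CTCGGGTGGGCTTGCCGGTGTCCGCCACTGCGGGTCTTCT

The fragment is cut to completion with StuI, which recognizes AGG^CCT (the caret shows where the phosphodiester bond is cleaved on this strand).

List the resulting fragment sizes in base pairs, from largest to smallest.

The StuI site (AGGCCT) starts at position 109.
StuI cuts after base 3 of each site, so after position 111.
Linear molecule, 1 cut → 2 fragments:
  1–111 → 111 bp
  112–180 → 69 bp
Sorted largest to smallest: 111, 69 bp.

111, 69 bp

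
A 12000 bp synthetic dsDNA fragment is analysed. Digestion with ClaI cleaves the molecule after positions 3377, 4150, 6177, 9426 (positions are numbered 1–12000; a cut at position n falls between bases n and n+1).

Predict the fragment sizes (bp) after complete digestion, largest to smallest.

Linear molecule, 4 cuts → 5 fragments:
  3377 − 0 = 3377 bp
  4150 − 3377 = 773 bp
  6177 − 4150 = 2027 bp
  9426 − 6177 = 3249 bp
  12000 − 9426 = 2574 bp
Sorted largest to smallest: 3377, 3249, 2574, 2027, 773 bp.

3377, 3249, 2574, 2027, 773 bp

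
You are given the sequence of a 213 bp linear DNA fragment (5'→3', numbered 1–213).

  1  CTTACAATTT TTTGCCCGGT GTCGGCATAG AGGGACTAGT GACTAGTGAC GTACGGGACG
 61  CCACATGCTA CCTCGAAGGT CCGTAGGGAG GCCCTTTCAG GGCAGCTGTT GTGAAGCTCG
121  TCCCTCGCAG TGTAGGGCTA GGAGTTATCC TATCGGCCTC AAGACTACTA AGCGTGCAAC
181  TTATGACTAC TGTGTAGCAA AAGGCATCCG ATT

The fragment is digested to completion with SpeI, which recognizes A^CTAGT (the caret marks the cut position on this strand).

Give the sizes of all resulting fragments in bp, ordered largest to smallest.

SpeI sites (ACTAGT) start at positions 35, 42.
SpeI cuts after the first base of each site, so after positions 35, 42.
Linear molecule, 2 cuts → 3 fragments:
  1–35 → 35 bp
  36–42 → 7 bp
  43–213 → 171 bp
Sorted largest to smallest: 171, 35, 7 bp.

171, 35, 7 bp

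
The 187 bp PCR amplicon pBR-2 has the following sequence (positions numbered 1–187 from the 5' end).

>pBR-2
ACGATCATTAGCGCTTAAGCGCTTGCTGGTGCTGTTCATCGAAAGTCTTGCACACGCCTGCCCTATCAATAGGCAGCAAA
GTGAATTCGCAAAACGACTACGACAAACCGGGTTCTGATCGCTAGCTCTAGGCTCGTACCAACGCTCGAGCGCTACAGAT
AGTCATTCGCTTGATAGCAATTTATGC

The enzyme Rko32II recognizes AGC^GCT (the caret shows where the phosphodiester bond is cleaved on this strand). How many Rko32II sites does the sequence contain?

AGCGCT occurs starting at positions 10, 18, 149.
Rko32II cuts at 3 sites.

3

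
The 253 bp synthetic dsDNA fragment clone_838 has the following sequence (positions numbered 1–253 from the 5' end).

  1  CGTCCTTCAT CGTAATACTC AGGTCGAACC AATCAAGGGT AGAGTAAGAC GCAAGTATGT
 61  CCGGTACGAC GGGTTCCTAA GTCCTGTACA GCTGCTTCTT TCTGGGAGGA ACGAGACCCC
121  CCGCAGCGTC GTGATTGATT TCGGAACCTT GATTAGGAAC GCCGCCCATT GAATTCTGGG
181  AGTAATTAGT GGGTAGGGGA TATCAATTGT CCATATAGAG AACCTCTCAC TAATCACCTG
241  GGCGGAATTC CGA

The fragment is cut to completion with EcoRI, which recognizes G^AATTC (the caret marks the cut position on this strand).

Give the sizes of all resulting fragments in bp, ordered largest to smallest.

171, 74, 8 bp

EcoRI sites (GAATTC) start at positions 171, 245.
EcoRI cuts after the first base of each site, so after positions 171, 245.
Linear molecule, 2 cuts → 3 fragments:
  1–171 → 171 bp
  172–245 → 74 bp
  246–253 → 8 bp
Sorted largest to smallest: 171, 74, 8 bp.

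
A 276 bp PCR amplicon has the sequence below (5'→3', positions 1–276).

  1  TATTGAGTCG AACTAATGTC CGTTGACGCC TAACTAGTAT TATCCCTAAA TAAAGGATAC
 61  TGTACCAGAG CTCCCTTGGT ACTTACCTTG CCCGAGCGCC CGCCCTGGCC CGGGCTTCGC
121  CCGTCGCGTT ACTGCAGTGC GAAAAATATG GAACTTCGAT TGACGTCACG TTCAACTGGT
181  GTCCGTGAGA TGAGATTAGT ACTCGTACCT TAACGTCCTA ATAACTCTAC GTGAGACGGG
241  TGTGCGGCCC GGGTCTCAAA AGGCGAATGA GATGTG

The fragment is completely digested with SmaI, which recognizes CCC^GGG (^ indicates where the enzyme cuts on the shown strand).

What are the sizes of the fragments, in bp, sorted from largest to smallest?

SmaI sites (CCCGGG) start at positions 109, 248.
SmaI cuts after base 3 of each site, so after positions 111, 250.
Linear molecule, 2 cuts → 3 fragments:
  1–111 → 111 bp
  112–250 → 139 bp
  251–276 → 26 bp
Sorted largest to smallest: 139, 111, 26 bp.

139, 111, 26 bp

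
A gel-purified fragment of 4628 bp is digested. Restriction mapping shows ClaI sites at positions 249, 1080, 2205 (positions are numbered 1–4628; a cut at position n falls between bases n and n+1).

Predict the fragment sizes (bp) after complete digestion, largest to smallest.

2423, 1125, 831, 249 bp

Linear molecule, 3 cuts → 4 fragments:
  249 − 0 = 249 bp
  1080 − 249 = 831 bp
  2205 − 1080 = 1125 bp
  4628 − 2205 = 2423 bp
Sorted largest to smallest: 2423, 1125, 831, 249 bp.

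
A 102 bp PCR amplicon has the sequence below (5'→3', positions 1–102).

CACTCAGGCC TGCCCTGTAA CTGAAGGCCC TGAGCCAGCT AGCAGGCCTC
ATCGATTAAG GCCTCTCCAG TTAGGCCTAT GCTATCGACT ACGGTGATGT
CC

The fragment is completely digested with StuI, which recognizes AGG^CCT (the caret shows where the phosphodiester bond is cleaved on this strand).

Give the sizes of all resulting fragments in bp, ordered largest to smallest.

StuI sites (AGGCCT) start at positions 6, 44, 59, 73.
StuI cuts after base 3 of each site, so after positions 8, 46, 61, 75.
Linear molecule, 4 cuts → 5 fragments:
  1–8 → 8 bp
  9–46 → 38 bp
  47–61 → 15 bp
  62–75 → 14 bp
  76–102 → 27 bp
Sorted largest to smallest: 38, 27, 15, 14, 8 bp.

38, 27, 15, 14, 8 bp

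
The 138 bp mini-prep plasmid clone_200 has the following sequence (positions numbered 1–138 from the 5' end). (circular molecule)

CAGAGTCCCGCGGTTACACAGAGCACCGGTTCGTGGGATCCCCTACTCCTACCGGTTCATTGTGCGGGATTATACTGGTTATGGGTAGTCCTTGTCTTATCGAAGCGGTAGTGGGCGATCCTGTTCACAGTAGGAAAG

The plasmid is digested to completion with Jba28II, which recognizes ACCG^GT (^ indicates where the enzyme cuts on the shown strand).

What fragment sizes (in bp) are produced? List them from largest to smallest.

Jba28II sites (ACCGGT) start at positions 25, 51.
Jba28II cuts after base 4 of each site, so after positions 28, 54.
Circular molecule, 2 cuts → 2 fragments:
  29–54 → 26 bp
  55–138 then 1–28 → 84 + 28 = 112 bp
Sorted largest to smallest: 112, 26 bp.

112, 26 bp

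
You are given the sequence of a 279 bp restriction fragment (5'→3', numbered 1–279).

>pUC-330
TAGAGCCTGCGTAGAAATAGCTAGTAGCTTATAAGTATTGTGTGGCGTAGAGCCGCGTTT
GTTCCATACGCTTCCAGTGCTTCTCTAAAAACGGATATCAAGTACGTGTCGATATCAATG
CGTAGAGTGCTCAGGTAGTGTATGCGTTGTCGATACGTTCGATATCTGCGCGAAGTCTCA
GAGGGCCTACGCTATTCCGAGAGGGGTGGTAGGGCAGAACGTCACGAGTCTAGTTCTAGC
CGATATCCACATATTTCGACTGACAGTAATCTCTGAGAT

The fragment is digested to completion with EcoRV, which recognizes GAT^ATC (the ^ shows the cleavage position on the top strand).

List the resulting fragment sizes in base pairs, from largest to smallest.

96, 81, 50, 35, 17 bp

EcoRV sites (GATATC) start at positions 94, 111, 161, 242.
EcoRV cuts after base 3 of each site, so after positions 96, 113, 163, 244.
Linear molecule, 4 cuts → 5 fragments:
  1–96 → 96 bp
  97–113 → 17 bp
  114–163 → 50 bp
  164–244 → 81 bp
  245–279 → 35 bp
Sorted largest to smallest: 96, 81, 50, 35, 17 bp.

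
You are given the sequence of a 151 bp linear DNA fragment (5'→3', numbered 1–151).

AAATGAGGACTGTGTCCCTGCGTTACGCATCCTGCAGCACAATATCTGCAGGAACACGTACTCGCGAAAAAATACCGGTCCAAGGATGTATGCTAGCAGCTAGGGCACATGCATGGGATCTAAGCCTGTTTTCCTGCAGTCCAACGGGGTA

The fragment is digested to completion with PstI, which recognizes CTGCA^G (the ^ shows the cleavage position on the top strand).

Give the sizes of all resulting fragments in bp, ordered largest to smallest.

88, 36, 14, 13 bp

PstI sites (CTGCAG) start at positions 32, 46, 134.
PstI cuts after base 5 of each site (before the last base), so after positions 36, 50, 138.
Linear molecule, 3 cuts → 4 fragments:
  1–36 → 36 bp
  37–50 → 14 bp
  51–138 → 88 bp
  139–151 → 13 bp
Sorted largest to smallest: 88, 36, 14, 13 bp.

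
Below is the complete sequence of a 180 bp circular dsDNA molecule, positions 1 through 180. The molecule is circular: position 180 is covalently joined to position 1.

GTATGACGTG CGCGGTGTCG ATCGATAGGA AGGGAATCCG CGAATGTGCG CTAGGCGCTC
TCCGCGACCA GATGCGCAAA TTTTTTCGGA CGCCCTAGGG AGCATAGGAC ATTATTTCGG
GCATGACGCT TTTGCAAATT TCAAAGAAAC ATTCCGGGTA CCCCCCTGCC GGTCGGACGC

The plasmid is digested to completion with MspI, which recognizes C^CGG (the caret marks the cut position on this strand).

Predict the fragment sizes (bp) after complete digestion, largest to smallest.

165, 15 bp

MspI sites (CCGG) start at positions 154, 169.
MspI cuts after the first base of each site, so after positions 154, 169.
Circular molecule, 2 cuts → 2 fragments:
  155–169 → 15 bp
  170–180 then 1–154 → 11 + 154 = 165 bp
Sorted largest to smallest: 165, 15 bp.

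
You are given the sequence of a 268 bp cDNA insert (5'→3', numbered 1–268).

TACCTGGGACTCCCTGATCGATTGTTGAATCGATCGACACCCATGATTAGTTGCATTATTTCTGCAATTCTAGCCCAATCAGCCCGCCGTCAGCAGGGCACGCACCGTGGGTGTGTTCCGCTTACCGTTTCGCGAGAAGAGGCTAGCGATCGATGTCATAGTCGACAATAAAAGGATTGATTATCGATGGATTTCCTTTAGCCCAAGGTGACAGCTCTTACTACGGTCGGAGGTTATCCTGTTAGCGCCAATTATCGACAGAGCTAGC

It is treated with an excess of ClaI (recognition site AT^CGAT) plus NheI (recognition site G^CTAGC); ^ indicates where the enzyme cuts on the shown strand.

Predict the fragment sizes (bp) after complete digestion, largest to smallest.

112, 79, 34, 18, 12, 8, 5 bp

ClaI sites (ATCGAT) start at positions 17, 29, 149, 183.
ClaI cuts after base 2 of each site, so after positions 18, 30, 150, 184.
NheI sites (GCTAGC) start at positions 142, 263.
NheI cuts after the first base of each site, so after positions 142, 263.
Combined cut positions: 18, 30, 142, 150, 184, 263.
Linear molecule, 6 cuts → 7 fragments:
  1–18 → 18 bp
  19–30 → 12 bp
  31–142 → 112 bp
  143–150 → 8 bp
  151–184 → 34 bp
  185–263 → 79 bp
  264–268 → 5 bp
Sorted largest to smallest: 112, 79, 34, 18, 12, 8, 5 bp.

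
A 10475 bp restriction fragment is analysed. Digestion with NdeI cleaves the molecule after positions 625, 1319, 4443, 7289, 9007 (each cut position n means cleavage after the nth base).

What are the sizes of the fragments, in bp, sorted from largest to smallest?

Linear molecule, 5 cuts → 6 fragments:
  625 − 0 = 625 bp
  1319 − 625 = 694 bp
  4443 − 1319 = 3124 bp
  7289 − 4443 = 2846 bp
  9007 − 7289 = 1718 bp
  10475 − 9007 = 1468 bp
Sorted largest to smallest: 3124, 2846, 1718, 1468, 694, 625 bp.

3124, 2846, 1718, 1468, 694, 625 bp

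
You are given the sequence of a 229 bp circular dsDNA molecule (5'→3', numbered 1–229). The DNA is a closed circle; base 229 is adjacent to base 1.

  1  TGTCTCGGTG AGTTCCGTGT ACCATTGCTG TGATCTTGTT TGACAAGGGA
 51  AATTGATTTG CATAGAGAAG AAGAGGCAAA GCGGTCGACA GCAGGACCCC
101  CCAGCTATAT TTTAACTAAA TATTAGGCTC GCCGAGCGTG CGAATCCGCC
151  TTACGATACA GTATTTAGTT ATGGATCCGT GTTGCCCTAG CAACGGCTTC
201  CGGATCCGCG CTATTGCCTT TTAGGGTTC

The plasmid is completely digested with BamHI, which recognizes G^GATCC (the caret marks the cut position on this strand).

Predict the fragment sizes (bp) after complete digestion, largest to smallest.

200, 29 bp

BamHI sites (GGATCC) start at positions 173, 202.
BamHI cuts after the first base of each site, so after positions 173, 202.
Circular molecule, 2 cuts → 2 fragments:
  174–202 → 29 bp
  203–229 then 1–173 → 27 + 173 = 200 bp
Sorted largest to smallest: 200, 29 bp.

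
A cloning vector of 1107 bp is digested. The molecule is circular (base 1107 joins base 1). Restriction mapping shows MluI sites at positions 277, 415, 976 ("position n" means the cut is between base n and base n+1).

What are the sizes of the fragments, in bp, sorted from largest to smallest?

Circular molecule, 3 cuts → 3 fragments:
  415 − 277 = 138 bp
  976 − 415 = 561 bp
  wrap: 1107 − 976 + 277 = 408 bp
Sorted largest to smallest: 561, 408, 138 bp.

561, 408, 138 bp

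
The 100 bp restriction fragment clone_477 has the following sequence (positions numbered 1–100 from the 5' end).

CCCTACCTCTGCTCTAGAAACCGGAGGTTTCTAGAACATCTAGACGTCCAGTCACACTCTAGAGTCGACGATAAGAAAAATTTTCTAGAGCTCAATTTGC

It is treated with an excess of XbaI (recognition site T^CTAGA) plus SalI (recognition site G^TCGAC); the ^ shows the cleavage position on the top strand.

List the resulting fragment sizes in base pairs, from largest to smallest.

20, 19, 17, 16, 13, 9, 6 bp

XbaI sites (TCTAGA) start at positions 13, 30, 39, 58, 84.
XbaI cuts after the first base of each site, so after positions 13, 30, 39, 58, 84.
The SalI site (GTCGAC) starts at position 64.
SalI cuts after the first base of each site, so after position 64.
Combined cut positions: 13, 30, 39, 58, 64, 84.
Linear molecule, 6 cuts → 7 fragments:
  1–13 → 13 bp
  14–30 → 17 bp
  31–39 → 9 bp
  40–58 → 19 bp
  59–64 → 6 bp
  65–84 → 20 bp
  85–100 → 16 bp
Sorted largest to smallest: 20, 19, 17, 16, 13, 9, 6 bp.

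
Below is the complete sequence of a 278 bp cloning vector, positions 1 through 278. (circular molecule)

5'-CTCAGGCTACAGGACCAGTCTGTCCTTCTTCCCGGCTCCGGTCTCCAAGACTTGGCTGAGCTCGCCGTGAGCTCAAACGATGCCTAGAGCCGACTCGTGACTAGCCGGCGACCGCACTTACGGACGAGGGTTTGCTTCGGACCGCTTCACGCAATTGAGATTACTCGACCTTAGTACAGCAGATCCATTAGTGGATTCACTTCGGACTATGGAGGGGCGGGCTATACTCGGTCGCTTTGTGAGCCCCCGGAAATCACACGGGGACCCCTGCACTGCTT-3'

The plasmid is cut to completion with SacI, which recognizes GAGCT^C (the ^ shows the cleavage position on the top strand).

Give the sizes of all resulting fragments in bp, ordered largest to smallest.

SacI sites (GAGCTC) start at positions 58, 69.
SacI cuts after base 5 of each site (before the last base), so after positions 62, 73.
Circular molecule, 2 cuts → 2 fragments:
  63–73 → 11 bp
  74–278 then 1–62 → 205 + 62 = 267 bp
Sorted largest to smallest: 267, 11 bp.

267, 11 bp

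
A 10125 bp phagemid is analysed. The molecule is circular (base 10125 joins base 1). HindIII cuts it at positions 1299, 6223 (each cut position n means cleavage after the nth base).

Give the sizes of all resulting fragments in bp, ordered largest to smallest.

5201, 4924 bp

Circular molecule, 2 cuts → 2 fragments:
  6223 − 1299 = 4924 bp
  wrap: 10125 − 6223 + 1299 = 5201 bp
Sorted largest to smallest: 5201, 4924 bp.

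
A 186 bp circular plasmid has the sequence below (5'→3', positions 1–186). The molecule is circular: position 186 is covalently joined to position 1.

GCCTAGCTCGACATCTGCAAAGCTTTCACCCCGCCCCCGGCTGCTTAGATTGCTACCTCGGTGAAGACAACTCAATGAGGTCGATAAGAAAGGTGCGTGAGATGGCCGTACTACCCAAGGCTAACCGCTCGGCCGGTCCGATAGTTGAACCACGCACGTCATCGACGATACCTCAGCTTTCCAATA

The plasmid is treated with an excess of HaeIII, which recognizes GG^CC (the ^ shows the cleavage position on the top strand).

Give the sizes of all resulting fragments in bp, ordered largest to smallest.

HaeIII sites (GGCC) start at positions 104, 131.
HaeIII cuts after base 2 of each site, so after positions 105, 132.
Circular molecule, 2 cuts → 2 fragments:
  106–132 → 27 bp
  133–186 then 1–105 → 54 + 105 = 159 bp
Sorted largest to smallest: 159, 27 bp.

159, 27 bp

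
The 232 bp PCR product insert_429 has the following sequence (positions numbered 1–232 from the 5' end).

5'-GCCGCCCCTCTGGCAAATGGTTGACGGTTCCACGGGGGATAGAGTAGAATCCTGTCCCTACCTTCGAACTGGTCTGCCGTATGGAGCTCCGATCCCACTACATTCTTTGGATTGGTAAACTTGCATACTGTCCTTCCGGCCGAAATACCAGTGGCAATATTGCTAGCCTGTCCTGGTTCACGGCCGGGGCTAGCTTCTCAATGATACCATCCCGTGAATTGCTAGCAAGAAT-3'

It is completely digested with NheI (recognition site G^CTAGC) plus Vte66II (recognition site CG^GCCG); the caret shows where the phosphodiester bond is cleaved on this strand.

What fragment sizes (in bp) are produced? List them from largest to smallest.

NheI sites (GCTAGC) start at positions 162, 189, 221.
NheI cuts after the first base of each site, so after positions 162, 189, 221.
Vte66II sites (CGGCCG) start at positions 137, 181.
Vte66II cuts after base 2 of each site, so after positions 138, 182.
Combined cut positions: 138, 162, 182, 189, 221.
Linear molecule, 5 cuts → 6 fragments:
  1–138 → 138 bp
  139–162 → 24 bp
  163–182 → 20 bp
  183–189 → 7 bp
  190–221 → 32 bp
  222–232 → 11 bp
Sorted largest to smallest: 138, 32, 24, 20, 11, 7 bp.

138, 32, 24, 20, 11, 7 bp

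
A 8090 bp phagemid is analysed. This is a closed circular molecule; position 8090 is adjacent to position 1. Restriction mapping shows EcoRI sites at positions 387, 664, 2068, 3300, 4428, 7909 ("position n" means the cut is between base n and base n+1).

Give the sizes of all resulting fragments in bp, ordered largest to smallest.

3481, 1404, 1232, 1128, 568, 277 bp

Circular molecule, 6 cuts → 6 fragments:
  664 − 387 = 277 bp
  2068 − 664 = 1404 bp
  3300 − 2068 = 1232 bp
  4428 − 3300 = 1128 bp
  7909 − 4428 = 3481 bp
  wrap: 8090 − 7909 + 387 = 568 bp
Sorted largest to smallest: 3481, 1404, 1232, 1128, 568, 277 bp.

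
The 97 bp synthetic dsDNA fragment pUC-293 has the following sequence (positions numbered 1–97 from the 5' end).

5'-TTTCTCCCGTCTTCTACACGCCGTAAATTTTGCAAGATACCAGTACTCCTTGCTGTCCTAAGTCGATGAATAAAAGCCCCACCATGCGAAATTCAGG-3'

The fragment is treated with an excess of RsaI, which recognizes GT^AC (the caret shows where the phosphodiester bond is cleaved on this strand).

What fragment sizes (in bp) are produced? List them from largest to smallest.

The RsaI site (GTAC) starts at position 43.
RsaI cuts after base 2 of each site, so after position 44.
Linear molecule, 1 cut → 2 fragments:
  1–44 → 44 bp
  45–97 → 53 bp
Sorted largest to smallest: 53, 44 bp.

53, 44 bp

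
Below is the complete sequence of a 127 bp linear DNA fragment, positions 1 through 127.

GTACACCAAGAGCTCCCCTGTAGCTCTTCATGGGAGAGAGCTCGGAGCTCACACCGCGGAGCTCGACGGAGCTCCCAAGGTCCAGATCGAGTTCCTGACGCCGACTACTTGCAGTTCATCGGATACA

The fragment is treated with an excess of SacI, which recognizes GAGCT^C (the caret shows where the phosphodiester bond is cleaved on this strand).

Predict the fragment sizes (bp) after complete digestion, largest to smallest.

54, 28, 14, 14, 10, 7 bp

SacI sites (GAGCTC) start at positions 10, 38, 45, 59, 69.
SacI cuts after base 5 of each site (before the last base), so after positions 14, 42, 49, 63, 73.
Linear molecule, 5 cuts → 6 fragments:
  1–14 → 14 bp
  15–42 → 28 bp
  43–49 → 7 bp
  50–63 → 14 bp
  64–73 → 10 bp
  74–127 → 54 bp
Sorted largest to smallest: 54, 28, 14, 14, 10, 7 bp.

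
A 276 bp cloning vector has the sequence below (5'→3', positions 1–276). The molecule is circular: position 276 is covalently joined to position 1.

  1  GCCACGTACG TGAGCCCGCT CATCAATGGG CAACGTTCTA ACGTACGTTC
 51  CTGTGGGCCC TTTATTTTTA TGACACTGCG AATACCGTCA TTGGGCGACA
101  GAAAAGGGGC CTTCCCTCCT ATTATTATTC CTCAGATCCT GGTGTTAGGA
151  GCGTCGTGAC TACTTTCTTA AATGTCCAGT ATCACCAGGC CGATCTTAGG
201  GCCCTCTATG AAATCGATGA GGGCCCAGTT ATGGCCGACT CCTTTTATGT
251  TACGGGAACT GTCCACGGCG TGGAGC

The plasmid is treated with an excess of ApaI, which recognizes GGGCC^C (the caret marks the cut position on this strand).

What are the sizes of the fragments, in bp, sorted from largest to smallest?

144, 110, 22 bp

ApaI sites (GGGCCC) start at positions 55, 199, 221.
ApaI cuts after base 5 of each site (before the last base), so after positions 59, 203, 225.
Circular molecule, 3 cuts → 3 fragments:
  60–203 → 144 bp
  204–225 → 22 bp
  226–276 then 1–59 → 51 + 59 = 110 bp
Sorted largest to smallest: 144, 110, 22 bp.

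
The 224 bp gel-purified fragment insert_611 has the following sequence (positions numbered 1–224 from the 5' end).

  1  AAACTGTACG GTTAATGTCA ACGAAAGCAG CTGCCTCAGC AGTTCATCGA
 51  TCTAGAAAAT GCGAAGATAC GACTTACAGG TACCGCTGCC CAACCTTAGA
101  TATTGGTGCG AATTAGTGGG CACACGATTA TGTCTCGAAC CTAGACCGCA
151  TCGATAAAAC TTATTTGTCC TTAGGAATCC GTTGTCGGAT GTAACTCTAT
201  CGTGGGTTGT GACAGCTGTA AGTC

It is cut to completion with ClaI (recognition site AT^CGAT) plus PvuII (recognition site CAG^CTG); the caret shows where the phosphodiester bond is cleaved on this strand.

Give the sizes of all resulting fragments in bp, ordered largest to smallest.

104, 64, 30, 17, 9 bp

ClaI sites (ATCGAT) start at positions 46, 150.
ClaI cuts after base 2 of each site, so after positions 47, 151.
PvuII sites (CAGCTG) start at positions 28, 213.
PvuII cuts after base 3 of each site, so after positions 30, 215.
Combined cut positions: 30, 47, 151, 215.
Linear molecule, 4 cuts → 5 fragments:
  1–30 → 30 bp
  31–47 → 17 bp
  48–151 → 104 bp
  152–215 → 64 bp
  216–224 → 9 bp
Sorted largest to smallest: 104, 64, 30, 17, 9 bp.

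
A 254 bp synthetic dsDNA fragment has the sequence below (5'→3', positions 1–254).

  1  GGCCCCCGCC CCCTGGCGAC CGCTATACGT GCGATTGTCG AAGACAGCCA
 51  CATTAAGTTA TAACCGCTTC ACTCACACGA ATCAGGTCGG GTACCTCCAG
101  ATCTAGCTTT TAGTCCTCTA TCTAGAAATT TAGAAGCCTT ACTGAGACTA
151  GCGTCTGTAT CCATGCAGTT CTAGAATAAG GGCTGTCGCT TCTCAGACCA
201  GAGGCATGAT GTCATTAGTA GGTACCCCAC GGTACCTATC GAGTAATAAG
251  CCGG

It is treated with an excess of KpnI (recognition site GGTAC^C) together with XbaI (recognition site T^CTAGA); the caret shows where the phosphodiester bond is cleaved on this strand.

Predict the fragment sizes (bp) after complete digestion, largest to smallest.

KpnI sites (GGTACC) start at positions 90, 221, 231.
KpnI cuts after base 5 of each site (before the last base), so after positions 94, 225, 235.
XbaI sites (TCTAGA) start at positions 121, 170.
XbaI cuts after the first base of each site, so after positions 121, 170.
Combined cut positions: 94, 121, 170, 225, 235.
Linear molecule, 5 cuts → 6 fragments:
  1–94 → 94 bp
  95–121 → 27 bp
  122–170 → 49 bp
  171–225 → 55 bp
  226–235 → 10 bp
  236–254 → 19 bp
Sorted largest to smallest: 94, 55, 49, 27, 19, 10 bp.

94, 55, 49, 27, 19, 10 bp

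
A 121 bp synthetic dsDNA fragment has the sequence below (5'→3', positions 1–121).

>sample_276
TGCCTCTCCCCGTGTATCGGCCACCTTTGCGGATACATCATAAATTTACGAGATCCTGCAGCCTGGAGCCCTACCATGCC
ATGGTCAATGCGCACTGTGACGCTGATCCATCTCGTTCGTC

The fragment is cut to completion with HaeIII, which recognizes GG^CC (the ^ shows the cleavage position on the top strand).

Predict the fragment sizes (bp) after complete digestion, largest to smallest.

The HaeIII site (GGCC) starts at position 19.
HaeIII cuts after base 2 of each site, so after position 20.
Linear molecule, 1 cut → 2 fragments:
  1–20 → 20 bp
  21–121 → 101 bp
Sorted largest to smallest: 101, 20 bp.

101, 20 bp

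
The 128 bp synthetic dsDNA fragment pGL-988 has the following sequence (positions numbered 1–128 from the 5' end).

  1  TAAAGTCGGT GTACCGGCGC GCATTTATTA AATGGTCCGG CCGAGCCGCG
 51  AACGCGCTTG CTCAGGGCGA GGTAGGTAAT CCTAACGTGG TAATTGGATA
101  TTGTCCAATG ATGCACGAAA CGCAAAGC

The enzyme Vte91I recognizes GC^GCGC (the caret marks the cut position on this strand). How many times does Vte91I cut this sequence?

1

GCGCGC occurs starting at position 17.
Vte91I cuts at 1 site.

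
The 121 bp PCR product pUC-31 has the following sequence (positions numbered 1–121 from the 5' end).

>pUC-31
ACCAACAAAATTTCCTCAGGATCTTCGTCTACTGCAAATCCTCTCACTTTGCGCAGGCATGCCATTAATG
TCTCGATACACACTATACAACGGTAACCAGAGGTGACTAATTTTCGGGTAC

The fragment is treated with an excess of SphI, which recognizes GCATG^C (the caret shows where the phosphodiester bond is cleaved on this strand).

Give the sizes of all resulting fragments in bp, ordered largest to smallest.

61, 60 bp

The SphI site (GCATGC) starts at position 57.
SphI cuts after base 5 of each site (before the last base), so after position 61.
Linear molecule, 1 cut → 2 fragments:
  1–61 → 61 bp
  62–121 → 60 bp
Sorted largest to smallest: 61, 60 bp.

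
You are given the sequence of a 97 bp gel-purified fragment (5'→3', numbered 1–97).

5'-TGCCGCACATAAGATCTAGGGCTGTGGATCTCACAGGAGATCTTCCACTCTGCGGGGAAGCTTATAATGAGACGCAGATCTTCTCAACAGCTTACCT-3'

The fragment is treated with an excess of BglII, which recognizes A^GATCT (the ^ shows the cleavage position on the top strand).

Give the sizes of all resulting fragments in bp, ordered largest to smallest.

BglII sites (AGATCT) start at positions 12, 38, 76.
BglII cuts after the first base of each site, so after positions 12, 38, 76.
Linear molecule, 3 cuts → 4 fragments:
  1–12 → 12 bp
  13–38 → 26 bp
  39–76 → 38 bp
  77–97 → 21 bp
Sorted largest to smallest: 38, 26, 21, 12 bp.

38, 26, 21, 12 bp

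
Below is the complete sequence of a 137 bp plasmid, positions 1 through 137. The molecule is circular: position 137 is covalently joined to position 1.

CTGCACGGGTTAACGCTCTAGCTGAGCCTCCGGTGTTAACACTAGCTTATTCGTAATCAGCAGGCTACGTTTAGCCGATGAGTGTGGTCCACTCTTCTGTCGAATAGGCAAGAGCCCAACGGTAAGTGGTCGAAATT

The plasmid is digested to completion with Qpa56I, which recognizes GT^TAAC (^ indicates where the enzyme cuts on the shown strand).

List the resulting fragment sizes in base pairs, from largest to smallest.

111, 26 bp

Qpa56I sites (GTTAAC) start at positions 9, 35.
Qpa56I cuts after base 2 of each site, so after positions 10, 36.
Circular molecule, 2 cuts → 2 fragments:
  11–36 → 26 bp
  37–137 then 1–10 → 101 + 10 = 111 bp
Sorted largest to smallest: 111, 26 bp.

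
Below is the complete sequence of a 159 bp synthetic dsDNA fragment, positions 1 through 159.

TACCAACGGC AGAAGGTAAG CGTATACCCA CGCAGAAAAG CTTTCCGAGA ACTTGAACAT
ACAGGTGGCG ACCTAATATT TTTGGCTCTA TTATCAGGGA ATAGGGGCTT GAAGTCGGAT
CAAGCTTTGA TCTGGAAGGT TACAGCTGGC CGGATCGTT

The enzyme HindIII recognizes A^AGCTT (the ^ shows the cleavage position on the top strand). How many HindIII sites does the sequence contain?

2

AAGCTT occurs starting at positions 38, 122.
HindIII cuts at 2 sites.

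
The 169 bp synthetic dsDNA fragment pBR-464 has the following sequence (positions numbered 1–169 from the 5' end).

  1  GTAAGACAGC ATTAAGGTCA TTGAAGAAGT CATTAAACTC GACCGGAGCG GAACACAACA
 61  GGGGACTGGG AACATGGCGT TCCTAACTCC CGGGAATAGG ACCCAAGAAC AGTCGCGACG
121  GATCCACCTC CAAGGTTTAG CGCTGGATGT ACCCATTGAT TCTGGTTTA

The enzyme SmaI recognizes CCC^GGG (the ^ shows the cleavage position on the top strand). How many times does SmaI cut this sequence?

CCCGGG occurs starting at position 89.
SmaI cuts at 1 site.

1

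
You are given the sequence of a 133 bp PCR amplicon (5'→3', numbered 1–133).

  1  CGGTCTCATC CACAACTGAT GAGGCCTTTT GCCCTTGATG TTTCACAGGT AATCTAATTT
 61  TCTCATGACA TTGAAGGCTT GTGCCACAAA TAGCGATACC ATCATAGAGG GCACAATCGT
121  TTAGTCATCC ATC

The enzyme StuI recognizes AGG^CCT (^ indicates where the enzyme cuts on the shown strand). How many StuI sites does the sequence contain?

AGGCCT occurs starting at position 22.
StuI cuts at 1 site.

1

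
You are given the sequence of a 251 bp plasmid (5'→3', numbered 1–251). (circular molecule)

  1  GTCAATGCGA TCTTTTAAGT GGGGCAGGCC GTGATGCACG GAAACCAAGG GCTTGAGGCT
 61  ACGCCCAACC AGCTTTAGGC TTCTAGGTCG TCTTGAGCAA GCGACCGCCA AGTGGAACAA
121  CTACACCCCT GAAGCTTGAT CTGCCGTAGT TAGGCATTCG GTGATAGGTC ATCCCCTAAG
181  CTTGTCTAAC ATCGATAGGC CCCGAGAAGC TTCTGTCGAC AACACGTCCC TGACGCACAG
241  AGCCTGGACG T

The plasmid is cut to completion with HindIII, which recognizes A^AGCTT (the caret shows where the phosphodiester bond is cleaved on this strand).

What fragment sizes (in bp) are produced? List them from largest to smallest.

HindIII sites (AAGCTT) start at positions 132, 178, 207.
HindIII cuts after the first base of each site, so after positions 132, 178, 207.
Circular molecule, 3 cuts → 3 fragments:
  133–178 → 46 bp
  179–207 → 29 bp
  208–251 then 1–132 → 44 + 132 = 176 bp
Sorted largest to smallest: 176, 46, 29 bp.

176, 46, 29 bp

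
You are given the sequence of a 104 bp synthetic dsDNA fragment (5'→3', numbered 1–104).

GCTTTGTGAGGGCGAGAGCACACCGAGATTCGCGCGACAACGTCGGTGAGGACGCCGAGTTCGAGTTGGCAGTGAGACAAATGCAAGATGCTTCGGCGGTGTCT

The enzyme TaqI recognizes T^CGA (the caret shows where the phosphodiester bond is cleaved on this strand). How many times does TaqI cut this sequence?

TCGA occurs starting at position 61.
TaqI cuts at 1 site.

1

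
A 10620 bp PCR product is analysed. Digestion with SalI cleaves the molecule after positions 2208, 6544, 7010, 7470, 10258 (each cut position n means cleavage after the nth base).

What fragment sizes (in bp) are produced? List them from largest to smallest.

Linear molecule, 5 cuts → 6 fragments:
  2208 − 0 = 2208 bp
  6544 − 2208 = 4336 bp
  7010 − 6544 = 466 bp
  7470 − 7010 = 460 bp
  10258 − 7470 = 2788 bp
  10620 − 10258 = 362 bp
Sorted largest to smallest: 4336, 2788, 2208, 466, 460, 362 bp.

4336, 2788, 2208, 466, 460, 362 bp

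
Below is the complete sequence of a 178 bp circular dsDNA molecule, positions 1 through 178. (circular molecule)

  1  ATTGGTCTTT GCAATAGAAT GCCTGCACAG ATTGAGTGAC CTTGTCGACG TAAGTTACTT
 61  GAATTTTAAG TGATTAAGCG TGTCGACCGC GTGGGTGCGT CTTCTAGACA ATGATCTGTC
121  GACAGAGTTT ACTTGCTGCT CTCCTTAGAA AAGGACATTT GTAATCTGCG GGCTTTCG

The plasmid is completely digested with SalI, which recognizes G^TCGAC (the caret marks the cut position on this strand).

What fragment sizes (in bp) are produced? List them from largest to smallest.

104, 38, 36 bp

SalI sites (GTCGAC) start at positions 44, 82, 118.
SalI cuts after the first base of each site, so after positions 44, 82, 118.
Circular molecule, 3 cuts → 3 fragments:
  45–82 → 38 bp
  83–118 → 36 bp
  119–178 then 1–44 → 60 + 44 = 104 bp
Sorted largest to smallest: 104, 38, 36 bp.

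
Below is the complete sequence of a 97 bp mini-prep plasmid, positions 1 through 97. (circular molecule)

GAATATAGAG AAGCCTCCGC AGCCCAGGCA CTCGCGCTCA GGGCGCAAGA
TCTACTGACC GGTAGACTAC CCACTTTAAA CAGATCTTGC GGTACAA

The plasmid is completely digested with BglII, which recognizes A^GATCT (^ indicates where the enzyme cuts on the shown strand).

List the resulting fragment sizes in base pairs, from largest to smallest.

63, 34 bp

BglII sites (AGATCT) start at positions 48, 82.
BglII cuts after the first base of each site, so after positions 48, 82.
Circular molecule, 2 cuts → 2 fragments:
  49–82 → 34 bp
  83–97 then 1–48 → 15 + 48 = 63 bp
Sorted largest to smallest: 63, 34 bp.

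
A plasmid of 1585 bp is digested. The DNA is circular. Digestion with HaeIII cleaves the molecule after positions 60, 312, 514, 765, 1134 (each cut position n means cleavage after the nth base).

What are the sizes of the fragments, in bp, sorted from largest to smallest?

511, 369, 252, 251, 202 bp

Circular molecule, 5 cuts → 5 fragments:
  312 − 60 = 252 bp
  514 − 312 = 202 bp
  765 − 514 = 251 bp
  1134 − 765 = 369 bp
  wrap: 1585 − 1134 + 60 = 511 bp
Sorted largest to smallest: 511, 369, 252, 251, 202 bp.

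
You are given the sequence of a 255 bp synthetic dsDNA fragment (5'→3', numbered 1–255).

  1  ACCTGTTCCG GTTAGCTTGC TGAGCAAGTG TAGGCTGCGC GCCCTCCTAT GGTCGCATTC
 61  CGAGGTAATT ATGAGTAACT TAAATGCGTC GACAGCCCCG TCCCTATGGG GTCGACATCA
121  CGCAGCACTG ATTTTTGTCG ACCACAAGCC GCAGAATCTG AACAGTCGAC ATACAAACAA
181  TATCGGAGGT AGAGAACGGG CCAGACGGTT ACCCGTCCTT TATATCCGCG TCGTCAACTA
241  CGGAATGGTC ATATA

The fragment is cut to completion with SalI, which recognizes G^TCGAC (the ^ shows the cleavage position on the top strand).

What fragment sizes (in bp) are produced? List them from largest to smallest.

90, 88, 28, 26, 23 bp

SalI sites (GTCGAC) start at positions 88, 111, 137, 165.
SalI cuts after the first base of each site, so after positions 88, 111, 137, 165.
Linear molecule, 4 cuts → 5 fragments:
  1–88 → 88 bp
  89–111 → 23 bp
  112–137 → 26 bp
  138–165 → 28 bp
  166–255 → 90 bp
Sorted largest to smallest: 90, 88, 28, 26, 23 bp.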